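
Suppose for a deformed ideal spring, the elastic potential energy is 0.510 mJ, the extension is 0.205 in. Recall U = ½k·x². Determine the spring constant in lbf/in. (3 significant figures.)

Rearranging: k = 2U/x².
U = 0.510 mJ = 5.100×10^-4 J; x = 0.205 in = 0.005207 m.
k = 37.62 N/m
37.62 N/m × (1 lbf/in / 175.1 N/m) = 0.2148 lbf/in

0.215 lbf/in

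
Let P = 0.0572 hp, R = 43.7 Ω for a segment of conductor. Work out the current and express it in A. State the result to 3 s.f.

Solving P = I²R for I: I = √(P/R).
P = 0.0572 hp = 42.65 W; R = 43.7 Ω.
I = 0.9880 A

0.988 A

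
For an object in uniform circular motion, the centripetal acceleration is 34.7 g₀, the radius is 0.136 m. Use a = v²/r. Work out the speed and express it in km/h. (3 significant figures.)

24.5 km/h

Rearranging: v = √(a·r).
a = 34.7 g₀ = 340.3 m/s²; r = 0.136 m.
v = 6.803 m/s
6.803 m/s × (1 km/h / 0.2778 m/s) = 24.49 km/h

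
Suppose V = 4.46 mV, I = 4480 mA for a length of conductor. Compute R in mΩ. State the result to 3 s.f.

0.996 mΩ

From Ohm's law: R = V/I.
V = 4.46 mV = 0.004460 V; I = 4480 mA = 4.480 A.
R = 9.955×10^-4 Ω
9.955×10^-4 Ω × (1 mΩ / 0.001000 Ω) = 0.9955 mΩ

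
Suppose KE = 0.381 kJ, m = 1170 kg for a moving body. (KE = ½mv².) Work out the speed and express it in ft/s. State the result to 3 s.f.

2.65 ft/s

Solving KE = ½mv² for v: v = √(2·KE/m).
KE = 0.381 kJ = 381.0 J; m = 1170 kg.
v = 0.8070 m/s
0.8070 m/s × (1 ft/s / 0.3048 m/s) = 2.648 ft/s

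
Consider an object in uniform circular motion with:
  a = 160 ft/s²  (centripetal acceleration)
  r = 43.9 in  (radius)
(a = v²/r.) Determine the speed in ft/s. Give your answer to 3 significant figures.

24.2 ft/s

Rearranging a = v²/r for v: v = √(a·r).
a = 160 ft/s² = 48.77 m/s²; r = 43.9 in = 1.115 m.
v = 7.374 m/s
7.374 m/s × (1 ft/s / 0.3048 m/s) = 24.19 ft/s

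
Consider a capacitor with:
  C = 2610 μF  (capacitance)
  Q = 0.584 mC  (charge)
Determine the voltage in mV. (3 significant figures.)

224 mV

Rearranging C = Q/V for V: V = Q/C.
C = 2610 μF = 0.002610 F; Q = 0.584 mC = 5.840×10^-4 C.
V = 0.2238 V
0.2238 V × (1 mV / 0.001000 V) = 223.8 mV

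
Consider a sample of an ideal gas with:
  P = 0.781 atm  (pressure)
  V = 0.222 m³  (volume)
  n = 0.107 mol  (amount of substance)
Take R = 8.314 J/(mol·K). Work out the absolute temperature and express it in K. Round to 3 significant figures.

19700 K

Rearranging: T = PV/(nR).
P = 0.781 atm = 79135 Pa; V = 0.222 m³; n = 0.107 mol; R = 8.314 J/(mol·K).
T = 19748 K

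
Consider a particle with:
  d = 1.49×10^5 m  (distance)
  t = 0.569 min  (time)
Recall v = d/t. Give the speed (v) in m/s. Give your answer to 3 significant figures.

4360 m/s

Directly: v = d/t.
d = 1.49×10^5 m; t = 0.569 min = 34.14 s.
v = 4364 m/s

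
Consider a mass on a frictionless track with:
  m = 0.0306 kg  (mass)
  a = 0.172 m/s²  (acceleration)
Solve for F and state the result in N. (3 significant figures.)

F is given directly by: F = m·a.
m = 0.0306 kg; a = 0.172 m/s².
F = 0.005263 N  (the unit combination reduces to kg·m/s² = N)

0.00526 N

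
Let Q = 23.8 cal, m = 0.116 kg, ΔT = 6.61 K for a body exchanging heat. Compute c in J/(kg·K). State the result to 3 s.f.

130 J/(kg·K)

Rearranging: c = Q/(m·ΔT).
Q = 23.8 cal = 99.58 J; m = 0.116 kg; ΔT = 6.61 K.
c = 129.9 J/(kg·K)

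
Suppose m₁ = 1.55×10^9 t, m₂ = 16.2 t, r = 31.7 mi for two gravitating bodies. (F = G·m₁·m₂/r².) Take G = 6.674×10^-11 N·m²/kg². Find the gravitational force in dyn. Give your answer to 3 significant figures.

64.4 dyn

F is given directly by: F = Gm₁m₂/r².
m₁ = 1.55×10^9 t = 1.550×10^12 kg; m₂ = 16.2 t = 16200 kg; r = 31.7 mi = 51016 m; G = 6.674×10^-11 N·m²/kg².
F = 6.439×10^-4 N  (the unit combination reduces to kg·m/s² = N)
6.439×10^-4 N × (1 dyn / 1.000×10^-5 N) = 64.39 dyn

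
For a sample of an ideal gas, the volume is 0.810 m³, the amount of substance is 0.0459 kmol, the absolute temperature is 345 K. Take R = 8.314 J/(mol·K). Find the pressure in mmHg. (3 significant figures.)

1220 mmHg

P is given directly by: P = nRT/V.
V = 0.810 m³; n = 0.0459 kmol = 45.90 mol; T = 345 K; R = 8.314 J/(mol·K).
P = 1.625×10^5 Pa
1.625×10^5 Pa × (1 mmHg / 133.3 Pa) = 1219 mmHg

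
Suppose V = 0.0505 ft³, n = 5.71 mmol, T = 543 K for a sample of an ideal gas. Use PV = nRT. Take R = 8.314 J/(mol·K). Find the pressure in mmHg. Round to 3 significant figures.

135 mmHg

Directly: P = nRT/V.
V = 0.0505 ft³ = 0.001430 m³; n = 5.71 mmol = 0.005710 mol; T = 543 K; R = 8.314 J/(mol·K).
P = 18026 Pa
18026 Pa × (1 mmHg / 133.3 Pa) = 135.2 mmHg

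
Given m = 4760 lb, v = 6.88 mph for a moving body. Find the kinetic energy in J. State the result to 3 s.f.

KE is given directly by: KE = ½mv².
m = 4760 lb = 2159 kg; v = 6.88 mph = 3.076 m/s.
KE = 10212 J  (the unit combination reduces to kg·m²/s² = J)

10200 J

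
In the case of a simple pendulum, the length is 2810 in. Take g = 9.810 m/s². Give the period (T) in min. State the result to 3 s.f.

T is given directly by: T = 2π√(L/g).
L = 2810 in = 71.37 m; g = 9.810 m/s².
T = 16.95 s
16.95 s × (1 min / 60.00 s) = 0.2825 min

0.282 min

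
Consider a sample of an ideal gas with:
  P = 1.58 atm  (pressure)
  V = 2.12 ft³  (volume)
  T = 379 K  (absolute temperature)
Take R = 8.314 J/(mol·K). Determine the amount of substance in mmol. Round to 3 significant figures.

3050 mmol

From the ideal-gas law: n = PV/(RT).
P = 1.58 atm = 1.601×10^5 Pa; V = 2.12 ft³ = 0.06003 m³; T = 379 K; R = 8.314 J/(mol·K).
n = 3.050 mol
3.050 mol × (1 mmol / 0.001000 mol) = 3050 mmol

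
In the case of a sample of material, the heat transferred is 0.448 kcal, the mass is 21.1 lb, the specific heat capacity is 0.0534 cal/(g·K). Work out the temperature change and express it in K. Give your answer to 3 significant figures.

0.877 K

Solving Q = m·c·ΔT for ΔT: ΔT = Q/(m·c).
Q = 0.448 kcal = 1874 J; m = 21.1 lb = 9.571 kg; c = 0.0534 cal/(g·K) = 223.4 J/(kg·K).
ΔT = 0.8766 K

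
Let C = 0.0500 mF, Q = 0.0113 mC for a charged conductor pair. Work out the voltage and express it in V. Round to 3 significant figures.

Rearranging C = Q/V for V: V = Q/C.
C = 0.0500 mF = 5.000×10^-5 F; Q = 0.0113 mC = 1.130×10^-5 C.
V = 0.2260 V

0.226 V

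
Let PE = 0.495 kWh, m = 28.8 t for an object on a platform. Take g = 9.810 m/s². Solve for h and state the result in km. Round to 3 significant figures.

Solving PE = m·g·h for h: h = PE/(m·g).
PE = 0.495 kWh = 1.782×10^6 J; m = 28.8 t = 28800 kg; g = 9.810 m/s².
h = 6.307 m
6.307 m × (1 km / 1000 m) = 0.006307 km

0.00631 km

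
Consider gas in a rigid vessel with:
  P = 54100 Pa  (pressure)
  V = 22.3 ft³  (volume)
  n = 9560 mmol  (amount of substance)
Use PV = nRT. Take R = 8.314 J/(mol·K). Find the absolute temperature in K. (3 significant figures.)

From the ideal-gas law: T = PV/(nR).
P = 54100 Pa; V = 22.3 ft³ = 0.6315 m³; n = 9560 mmol = 9.560 mol; R = 8.314 J/(mol·K).
T = 429.8 K

430 K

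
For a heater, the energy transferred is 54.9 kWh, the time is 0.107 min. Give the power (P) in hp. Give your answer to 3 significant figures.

41300 hp

Directly: P = W/t.
W = 54.9 kWh = 1.976×10^8 J; t = 0.107 min = 6.420 s.
P = 3.079×10^7 W
3.079×10^7 W × (1 hp / 745.7 W) = 41283 hp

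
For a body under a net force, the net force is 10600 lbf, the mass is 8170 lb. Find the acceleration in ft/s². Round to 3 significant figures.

41.7 ft/s²

From Newton's second law: a = F/m.
F = 10600 lbf = 47151 N; m = 8170 lb = 3706 kg.
a = 12.72 m/s²
12.72 m/s² × (1 ft/s² / 0.3048 m/s²) = 41.74 ft/s²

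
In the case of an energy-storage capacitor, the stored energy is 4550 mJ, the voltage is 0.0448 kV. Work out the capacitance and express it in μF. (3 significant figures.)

Solving E = ½C·V² for C: C = 2E/V².
E = 4550 mJ = 4.550 J; V = 0.0448 kV = 44.80 V.
C = 0.004534 F
0.004534 F × (1 μF / 1.000×10^-6 F) = 4534 μF

4530 μF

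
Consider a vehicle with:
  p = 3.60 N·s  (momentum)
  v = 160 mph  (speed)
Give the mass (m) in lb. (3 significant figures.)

0.111 lb

Rearranging: m = p/v.
p = 3.60 N·s = 3.600 kg·m/s; v = 160 mph = 71.53 m/s.
m = 0.05033 kg
0.05033 kg × (1 lb / 0.4536 kg) = 0.1110 lb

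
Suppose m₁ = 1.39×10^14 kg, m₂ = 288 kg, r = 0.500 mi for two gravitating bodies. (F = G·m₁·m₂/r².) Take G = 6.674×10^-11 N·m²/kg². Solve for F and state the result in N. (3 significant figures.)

F is given directly by: F = Gm₁m₂/r².
m₁ = 1.39×10^14 kg; m₂ = 288 kg; r = 0.500 mi = 804.7 m; G = 6.674×10^-11 N·m²/kg².
F = 4.126 N

4.13 N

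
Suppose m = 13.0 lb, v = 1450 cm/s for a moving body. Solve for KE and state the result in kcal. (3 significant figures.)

KE is given directly by: KE = ½mv².
m = 13.0 lb = 5.897 kg; v = 1450 cm/s = 14.50 m/s.
KE = 619.9 J
619.9 J × (1 kcal / 4184 J) = 0.1482 kcal

0.148 kcal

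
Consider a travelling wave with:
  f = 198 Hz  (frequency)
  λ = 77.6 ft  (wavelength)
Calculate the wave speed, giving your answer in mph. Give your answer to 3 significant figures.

10500 mph

Directly: v = fλ.
f = 198 Hz; λ = 77.6 ft = 23.65 m.
v = 4683 m/s
4683 m/s × (1 mph / 0.4470 m/s) = 10476 mph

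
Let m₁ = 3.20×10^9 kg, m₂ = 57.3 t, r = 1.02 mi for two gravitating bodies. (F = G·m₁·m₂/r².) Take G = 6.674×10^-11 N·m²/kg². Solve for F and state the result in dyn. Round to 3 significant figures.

454 dyn

From Newton's law of gravitation: F = Gm₁m₂/r².
m₁ = 3.20×10^9 kg; m₂ = 57.3 t = 57300 kg; r = 1.02 mi = 1642 m; G = 6.674×10^-11 N·m²/kg².
F = 0.004541 N
0.004541 N × (1 dyn / 1.000×10^-5 N) = 454.1 dyn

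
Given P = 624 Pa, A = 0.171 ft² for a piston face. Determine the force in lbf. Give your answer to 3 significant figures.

Rearranging: F = P·A.
P = 624 Pa; A = 0.171 ft² = 0.01589 m².
F = 9.913 N
9.913 N × (1 lbf / 4.448 N) = 2.229 lbf

2.23 lbf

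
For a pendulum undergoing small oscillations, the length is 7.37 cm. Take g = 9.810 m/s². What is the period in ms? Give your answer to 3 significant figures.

545 ms

T is given directly by: T = 2π√(L/g).
L = 7.37 cm = 0.07370 m; g = 9.810 m/s².
T = 0.5446 s
0.5446 s × (1 ms / 0.001000 s) = 544.6 ms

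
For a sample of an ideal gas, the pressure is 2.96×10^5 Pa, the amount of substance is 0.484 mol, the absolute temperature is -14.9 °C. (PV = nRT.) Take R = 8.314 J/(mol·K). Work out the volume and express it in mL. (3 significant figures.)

From the ideal-gas law: V = nRT/P.
P = 2.96×10^5 Pa; n = 0.484 mol; T = -14.9 °C = 258.2 K; R = 8.314 J/(mol·K).
V = 0.003511 m³
0.003511 m³ × (1 mL / 1.000×10^-6 m³) = 3511 mL

3510 mL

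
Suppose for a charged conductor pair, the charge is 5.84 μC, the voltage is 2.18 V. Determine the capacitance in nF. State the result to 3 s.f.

Directly: C = Q/V.
Q = 5.84 μC = 5.840×10^-6 C; V = 2.18 V.
C = 2.679×10^-6 F
2.679×10^-6 F × (1 nF / 1.000×10^-9 F) = 2679 nF

2680 nF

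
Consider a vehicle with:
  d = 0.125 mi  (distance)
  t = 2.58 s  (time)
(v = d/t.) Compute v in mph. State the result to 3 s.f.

Directly: v = d/t.
d = 0.125 mi = 201.2 m; t = 2.58 s.
v = 77.97 m/s
77.97 m/s × (1 mph / 0.4470 m/s) = 174.4 mph

174 mph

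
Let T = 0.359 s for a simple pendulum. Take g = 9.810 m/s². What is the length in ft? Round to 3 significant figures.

0.105 ft

Rearranging T = 2π√(L/g) for L: L = g·(T/2π)².
T = 0.359 s; g = 9.810 m/s².
L = 0.03203 m
0.03203 m × (1 ft / 0.3048 m) = 0.1051 ft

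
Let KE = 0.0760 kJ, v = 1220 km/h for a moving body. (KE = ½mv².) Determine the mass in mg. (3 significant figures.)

1320 mg

Rearranging KE = ½mv² for m: m = 2·KE/v².
KE = 0.0760 kJ = 76.00 J; v = 1220 km/h = 338.9 m/s.
m = 0.001324 kg
0.001324 kg × (1 mg / 1.000×10^-6 kg) = 1324 mg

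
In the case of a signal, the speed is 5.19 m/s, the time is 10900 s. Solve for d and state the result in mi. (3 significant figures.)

35.2 mi

Solving v = d/t for d: d = v·t.
v = 5.19 m/s; t = 10900 s.
d = 56571 m
56571 m × (1 mi / 1609 m) = 35.15 mi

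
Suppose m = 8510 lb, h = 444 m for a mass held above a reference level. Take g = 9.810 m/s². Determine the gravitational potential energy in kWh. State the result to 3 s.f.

Directly: PE = mgh.
m = 8510 lb = 3860 kg; h = 444 m; g = 9.810 m/s².
PE = 1.681×10^7 J
1.681×10^7 J × (1 kWh / 3.600×10^6 J) = 4.670 kWh

4.67 kWh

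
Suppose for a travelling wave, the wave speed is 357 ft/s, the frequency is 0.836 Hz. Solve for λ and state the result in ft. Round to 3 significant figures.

Solving v = f·λ for λ: λ = v/f.
v = 357 ft/s = 108.8 m/s; f = 0.836 Hz.
λ = 130.2 m
130.2 m × (1 ft / 0.3048 m) = 427.0 ft

427 ft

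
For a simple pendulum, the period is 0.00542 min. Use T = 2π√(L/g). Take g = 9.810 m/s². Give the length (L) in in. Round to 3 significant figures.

1.03 in

Rearranging: L = g·(T/2π)².
T = 0.00542 min = 0.3252 s; g = 9.810 m/s².
L = 0.02628 m
0.02628 m × (1 in / 0.02540 m) = 1.035 in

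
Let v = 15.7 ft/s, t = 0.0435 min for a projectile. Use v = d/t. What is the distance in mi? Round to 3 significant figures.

Solving v = d/t for d: d = v·t.
v = 15.7 ft/s = 4.785 m/s; t = 0.0435 min = 2.610 s.
d = 12.49 m
12.49 m × (1 mi / 1609 m) = 0.007761 mi

0.00776 mi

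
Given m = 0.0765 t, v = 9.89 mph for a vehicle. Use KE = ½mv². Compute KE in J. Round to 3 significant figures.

Directly: KE = ½mv².
m = 0.0765 t = 76.50 kg; v = 9.89 mph = 4.421 m/s.
KE = 747.7 J  (the unit combination reduces to kg·m²/s² = J)

748 J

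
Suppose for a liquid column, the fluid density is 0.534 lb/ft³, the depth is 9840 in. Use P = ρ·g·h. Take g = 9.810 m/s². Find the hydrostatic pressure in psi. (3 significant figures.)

3.04 psi

P is given directly by: P = ρgh.
ρ = 0.534 lb/ft³ = 8.554 kg/m³; h = 9840 in = 249.9 m; g = 9.810 m/s².
P = 20973 Pa
20973 Pa × (1 psi / 6895 Pa) = 3.042 psi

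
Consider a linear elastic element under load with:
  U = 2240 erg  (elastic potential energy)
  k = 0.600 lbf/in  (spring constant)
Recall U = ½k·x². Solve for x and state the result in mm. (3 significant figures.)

Rearranging: x = √(2U/k).
U = 2240 erg = 2.240×10^-4 J; k = 0.600 lbf/in = 105.1 N/m.
x = 0.002065 m
0.002065 m × (1 mm / 0.001000 m) = 2.065 mm

2.06 mm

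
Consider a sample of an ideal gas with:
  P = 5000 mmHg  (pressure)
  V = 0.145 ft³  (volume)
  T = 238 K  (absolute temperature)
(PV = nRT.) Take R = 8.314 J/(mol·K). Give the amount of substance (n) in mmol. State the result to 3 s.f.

1380 mmol

From the ideal-gas law: n = PV/(RT).
P = 5000 mmHg = 6.666×10^5 Pa; V = 0.145 ft³ = 0.004106 m³; T = 238 K; R = 8.314 J/(mol·K).
n = 1.383 mol
1.383 mol × (1 mmol / 0.001000 mol) = 1383 mmol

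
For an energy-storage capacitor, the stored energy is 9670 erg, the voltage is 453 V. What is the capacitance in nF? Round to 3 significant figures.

Solving E = ½C·V² for C: C = 2E/V².
E = 9670 erg = 9.670×10^-4 J; V = 453 V.
C = 9.425×10^-9 F
9.425×10^-9 F × (1 nF / 1.000×10^-9 F) = 9.425 nF

9.42 nF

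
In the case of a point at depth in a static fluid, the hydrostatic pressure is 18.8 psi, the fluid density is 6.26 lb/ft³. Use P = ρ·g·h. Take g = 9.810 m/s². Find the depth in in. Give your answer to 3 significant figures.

5190 in

Rearranging: h = P/(ρ·g).
P = 18.8 psi = 1.296×10^5 Pa; ρ = 6.26 lb/ft³ = 100.3 kg/m³; g = 9.810 m/s².
h = 131.8 m
131.8 m × (1 in / 0.02540 m) = 5188 in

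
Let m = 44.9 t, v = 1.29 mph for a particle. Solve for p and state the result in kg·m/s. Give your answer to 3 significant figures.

p is given directly by: p = mv.
m = 44.9 t = 44900 kg; v = 1.29 mph = 0.5767 m/s.
p = 25893 kg·m/s

25900 kg·m/s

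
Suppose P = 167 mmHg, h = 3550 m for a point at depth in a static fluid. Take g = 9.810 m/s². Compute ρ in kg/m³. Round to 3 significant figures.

0.639 kg/m³

Solving P = ρ·g·h for ρ: ρ = P/(g·h).
P = 167 mmHg = 22265 Pa; h = 3550 m; g = 9.810 m/s².
ρ = 0.6393 kg/m³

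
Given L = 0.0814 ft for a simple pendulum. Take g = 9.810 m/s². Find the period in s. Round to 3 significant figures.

0.316 s

Directly: T = 2π√(L/g).
L = 0.0814 ft = 0.02481 m; g = 9.810 m/s².
T = 0.3160 s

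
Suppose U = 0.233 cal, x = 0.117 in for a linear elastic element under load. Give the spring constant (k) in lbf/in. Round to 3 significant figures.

1260 lbf/in

Rearranging U = ½k·x² for k: k = 2U/x².
U = 0.233 cal = 0.9749 J; x = 0.117 in = 0.002972 m.
k = 2.208×10^5 N/m
2.208×10^5 N/m × (1 lbf/in / 175.1 N/m) = 1261 lbf/in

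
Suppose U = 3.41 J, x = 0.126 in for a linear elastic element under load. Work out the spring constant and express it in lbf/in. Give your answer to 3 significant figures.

3800 lbf/in

Rearranging: k = 2U/x².
U = 3.41 J; x = 0.126 in = 0.003200 m.
k = 6.658×10^5 N/m
6.658×10^5 N/m × (1 lbf/in / 175.1 N/m) = 3802 lbf/in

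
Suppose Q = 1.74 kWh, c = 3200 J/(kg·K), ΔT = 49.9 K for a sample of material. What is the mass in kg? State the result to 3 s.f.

39.2 kg

Rearranging Q = m·c·ΔT for m: m = Q/(c·ΔT).
Q = 1.74 kWh = 6.264×10^6 J; c = 3200 J/(kg·K); ΔT = 49.9 K.
m = 39.23 kg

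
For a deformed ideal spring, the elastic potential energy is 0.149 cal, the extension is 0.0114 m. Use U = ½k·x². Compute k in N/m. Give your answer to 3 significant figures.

9590 N/m

Solving U = ½k·x² for k: k = 2U/x².
U = 0.149 cal = 0.6234 J; x = 0.0114 m.
k = 9594 N/m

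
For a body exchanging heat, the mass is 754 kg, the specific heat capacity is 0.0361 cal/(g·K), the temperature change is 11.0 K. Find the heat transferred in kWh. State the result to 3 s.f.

Directly: Q = mcΔT.
m = 754 kg; c = 0.0361 cal/(g·K) = 151.0 J/(kg·K); ΔT = 11.0 K.
Q = 1.253×10^6 J
1.253×10^6 J × (1 kWh / 3.600×10^6 J) = 0.3480 kWh

0.348 kWh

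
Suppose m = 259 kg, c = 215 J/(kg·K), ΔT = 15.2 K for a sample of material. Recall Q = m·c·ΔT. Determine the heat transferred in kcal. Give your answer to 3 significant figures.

Q is given directly by: Q = mcΔT.
m = 259 kg; c = 215 J/(kg·K); ΔT = 15.2 K.
Q = 8.464×10^5 J
8.464×10^5 J × (1 kcal / 4184 J) = 202.3 kcal

202 kcal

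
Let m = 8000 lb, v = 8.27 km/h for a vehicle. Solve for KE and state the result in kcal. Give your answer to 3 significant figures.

2.29 kcal

KE is given directly by: KE = ½mv².
m = 8000 lb = 3629 kg; v = 8.27 km/h = 2.297 m/s.
KE = 9575 J
9575 J × (1 kcal / 4184 J) = 2.288 kcal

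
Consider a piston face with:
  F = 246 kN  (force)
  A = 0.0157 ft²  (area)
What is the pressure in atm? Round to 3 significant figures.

Directly: P = F/A.
F = 246 kN = 2.460×10^5 N; A = 0.0157 ft² = 0.001459 m².
P = 1.687×10^8 Pa
1.687×10^8 Pa × (1 atm / 1.013×10^5 Pa) = 1665 atm

1660 atm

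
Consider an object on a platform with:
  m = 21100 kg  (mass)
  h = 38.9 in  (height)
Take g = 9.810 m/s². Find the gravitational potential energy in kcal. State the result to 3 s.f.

48.9 kcal

PE is given directly by: PE = mgh.
m = 21100 kg; h = 38.9 in = 0.9881 m; g = 9.810 m/s².
PE = 2.045×10^5 J
2.045×10^5 J × (1 kcal / 4184 J) = 48.88 kcal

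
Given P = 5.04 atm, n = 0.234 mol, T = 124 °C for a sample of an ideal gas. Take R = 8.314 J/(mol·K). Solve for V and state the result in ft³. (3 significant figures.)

Rearranging PV = nRT for V: V = nRT/P.
P = 5.04 atm = 5.107×10^5 Pa; n = 0.234 mol; T = 124 °C = 397.1 K; R = 8.314 J/(mol·K).
V = 0.001513 m³
0.001513 m³ × (1 ft³ / 0.02832 m³) = 0.05343 ft³

0.0534 ft³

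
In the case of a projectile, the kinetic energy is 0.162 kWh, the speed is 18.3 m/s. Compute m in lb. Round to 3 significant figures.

Solving KE = ½mv² for m: m = 2·KE/v².
KE = 0.162 kWh = 5.832×10^5 J; v = 18.3 m/s.
m = 3483 kg
3483 kg × (1 lb / 0.4536 kg) = 7679 lb

7680 lb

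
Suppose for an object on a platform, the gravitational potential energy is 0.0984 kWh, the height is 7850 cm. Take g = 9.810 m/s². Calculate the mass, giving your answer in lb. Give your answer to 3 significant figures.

1010 lb

Rearranging: m = PE/(g·h).
PE = 0.0984 kWh = 3.542×10^5 J; h = 7850 cm = 78.50 m; g = 9.810 m/s².
m = 460.0 kg
460.0 kg × (1 lb / 0.4536 kg) = 1014 lb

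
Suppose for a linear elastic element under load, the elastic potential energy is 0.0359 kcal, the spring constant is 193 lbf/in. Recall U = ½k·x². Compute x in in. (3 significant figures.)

Rearranging U = ½k·x² for x: x = √(2U/k).
U = 0.0359 kcal = 150.2 J; k = 193 lbf/in = 33799 N/m.
x = 0.09428 m
0.09428 m × (1 in / 0.02540 m) = 3.712 in

3.71 in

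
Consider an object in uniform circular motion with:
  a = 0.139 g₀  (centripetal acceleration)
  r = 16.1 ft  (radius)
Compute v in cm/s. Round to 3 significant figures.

259 cm/s

Rearranging a = v²/r for v: v = √(a·r).
a = 0.139 g₀ = 1.363 m/s²; r = 16.1 ft = 4.907 m.
v = 2.586 m/s
2.586 m/s × (1 cm/s / 0.01000 m/s) = 258.6 cm/s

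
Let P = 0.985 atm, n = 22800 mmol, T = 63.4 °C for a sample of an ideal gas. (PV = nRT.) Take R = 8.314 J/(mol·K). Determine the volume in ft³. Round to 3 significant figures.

22.6 ft³

From the ideal-gas law: V = nRT/P.
P = 0.985 atm = 99805 Pa; n = 22800 mmol = 22.80 mol; T = 63.4 °C = 336.5 K; R = 8.314 J/(mol·K).
V = 0.6392 m³
0.6392 m³ × (1 ft³ / 0.02832 m³) = 22.57 ft³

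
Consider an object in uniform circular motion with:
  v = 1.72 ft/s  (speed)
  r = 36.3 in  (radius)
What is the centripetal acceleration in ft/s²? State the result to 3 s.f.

a is given directly by: a = v²/r.
v = 1.72 ft/s = 0.5243 m/s; r = 36.3 in = 0.9220 m.
a = 0.2981 m/s²
0.2981 m/s² × (1 ft/s² / 0.3048 m/s²) = 0.9780 ft/s²

0.978 ft/s²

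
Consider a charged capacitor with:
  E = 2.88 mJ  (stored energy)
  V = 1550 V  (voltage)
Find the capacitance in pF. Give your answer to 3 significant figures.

2400 pF

Solving E = ½C·V² for C: C = 2E/V².
E = 2.88 mJ = 0.002880 J; V = 1550 V.
C = 2.398×10^-9 F
2.398×10^-9 F × (1 pF / 1.000×10^-12 F) = 2398 pF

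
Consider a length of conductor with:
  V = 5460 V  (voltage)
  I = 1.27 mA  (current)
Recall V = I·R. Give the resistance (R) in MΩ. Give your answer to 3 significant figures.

4.30 MΩ

Solving V = I·R for R: R = V/I.
V = 5460 V; I = 1.27 mA = 0.001270 A.
R = 4.299×10^6 Ω
4.299×10^6 Ω × (1 MΩ / 1.000×10^6 Ω) = 4.299 MΩ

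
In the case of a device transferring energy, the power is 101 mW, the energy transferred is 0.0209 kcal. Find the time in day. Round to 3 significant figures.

Rearranging P = W/t for t: t = W/P.
P = 101 mW = 0.1010 W; W = 0.0209 kcal = 87.45 J.
t = 865.8 s
865.8 s × (1 day / 86400 s) = 0.01002 day

0.0100 day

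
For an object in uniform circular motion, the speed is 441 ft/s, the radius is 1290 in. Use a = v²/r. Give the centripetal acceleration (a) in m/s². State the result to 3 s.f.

551 m/s²

a is given directly by: a = v²/r.
v = 441 ft/s = 134.4 m/s; r = 1290 in = 32.77 m.
a = 551.4 m/s²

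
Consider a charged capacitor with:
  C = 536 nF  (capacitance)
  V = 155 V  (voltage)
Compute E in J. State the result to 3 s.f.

E is given directly by: E = ½CV².
C = 536 nF = 5.360×10^-7 F; V = 155 V.
E = 0.006439 J

0.00644 J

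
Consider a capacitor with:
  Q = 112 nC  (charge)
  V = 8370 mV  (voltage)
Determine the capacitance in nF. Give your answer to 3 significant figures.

13.4 nF

C is given directly by: C = Q/V.
Q = 112 nC = 1.120×10^-7 C; V = 8370 mV = 8.370 V.
C = 1.338×10^-8 F
1.338×10^-8 F × (1 nF / 1.000×10^-9 F) = 13.38 nF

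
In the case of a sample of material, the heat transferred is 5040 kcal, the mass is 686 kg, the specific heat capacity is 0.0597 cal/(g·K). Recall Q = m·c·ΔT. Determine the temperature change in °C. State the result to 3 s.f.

Rearranging: ΔT = Q/(m·c).
Q = 5040 kcal = 2.109×10^7 J; m = 686 kg; c = 0.0597 cal/(g·K) = 249.8 J/(kg·K).
ΔT = 123.1 K
Since 1 °C = 1 K, 123.1 °C.

123 °C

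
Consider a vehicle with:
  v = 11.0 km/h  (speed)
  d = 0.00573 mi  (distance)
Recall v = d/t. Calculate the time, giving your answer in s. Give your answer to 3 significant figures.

3.02 s

Rearranging v = d/t for t: t = d/v.
v = 11.0 km/h = 3.056 m/s; d = 0.00573 mi = 9.222 m.
t = 3.018 s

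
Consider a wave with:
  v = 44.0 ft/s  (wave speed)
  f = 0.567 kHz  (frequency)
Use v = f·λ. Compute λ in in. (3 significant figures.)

Rearranging: λ = v/f.
v = 44.0 ft/s = 13.41 m/s; f = 0.567 kHz = 567.0 Hz.
λ = 0.02365 m
0.02365 m × (1 in / 0.02540 m) = 0.9312 in

0.931 in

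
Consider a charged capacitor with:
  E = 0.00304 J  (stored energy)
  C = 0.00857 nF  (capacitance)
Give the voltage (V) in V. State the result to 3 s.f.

26600 V

Solving E = ½C·V² for V: V = √(2E/C).
E = 0.00304 J; C = 0.00857 nF = 8.570×10^-12 F.
V = 26636 V  (the unit combination reduces to kg·m²/(A·s³) = V)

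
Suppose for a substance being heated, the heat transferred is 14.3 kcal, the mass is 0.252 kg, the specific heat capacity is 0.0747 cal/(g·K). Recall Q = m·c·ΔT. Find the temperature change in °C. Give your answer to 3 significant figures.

Rearranging: ΔT = Q/(m·c).
Q = 14.3 kcal = 59831 J; m = 0.252 kg; c = 0.0747 cal/(g·K) = 312.5 J/(kg·K).
ΔT = 759.7 K
Since 1 °C = 1 K, 759.7 °C.

760 °C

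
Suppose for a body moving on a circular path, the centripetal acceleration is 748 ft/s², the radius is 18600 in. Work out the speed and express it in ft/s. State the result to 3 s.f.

1080 ft/s

Rearranging a = v²/r for v: v = √(a·r).
a = 748 ft/s² = 228.0 m/s²; r = 18600 in = 472.4 m.
v = 328.2 m/s
328.2 m/s × (1 ft/s / 0.3048 m/s) = 1077 ft/s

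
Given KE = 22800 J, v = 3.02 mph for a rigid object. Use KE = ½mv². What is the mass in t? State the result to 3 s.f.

25.0 t

Solving KE = ½mv² for m: m = 2·KE/v².
KE = 22800 J; v = 3.02 mph = 1.350 m/s.
m = 25018 kg
25018 kg × (1 t / 1000 kg) = 25.02 t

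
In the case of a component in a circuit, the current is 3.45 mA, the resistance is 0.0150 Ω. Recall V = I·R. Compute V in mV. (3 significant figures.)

V is given directly by: V = IR.
I = 3.45 mA = 0.003450 A; R = 0.0150 Ω.
V = 5.175×10^-5 V
5.175×10^-5 V × (1 mV / 0.001000 V) = 0.05175 mV

0.0518 mV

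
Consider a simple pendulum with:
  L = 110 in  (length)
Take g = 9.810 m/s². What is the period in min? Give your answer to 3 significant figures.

0.0559 min

T is given directly by: T = 2π√(L/g).
L = 110 in = 2.794 m; g = 9.810 m/s².
T = 3.353 s
3.353 s × (1 min / 60.00 s) = 0.05589 min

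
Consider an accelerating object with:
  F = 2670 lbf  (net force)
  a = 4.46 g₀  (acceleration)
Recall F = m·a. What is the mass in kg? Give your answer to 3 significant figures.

272 kg

Solving F = m·a for m: m = F/a.
F = 2670 lbf = 11877 N; a = 4.46 g₀ = 43.74 m/s².
m = 271.5 kg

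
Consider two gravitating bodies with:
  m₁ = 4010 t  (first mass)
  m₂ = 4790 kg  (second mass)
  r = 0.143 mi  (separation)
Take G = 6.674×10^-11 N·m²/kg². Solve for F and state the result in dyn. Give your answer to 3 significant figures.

F is given directly by: F = Gm₁m₂/r².
m₁ = 4010 t = 4.010×10^6 kg; m₂ = 4790 kg; r = 0.143 mi = 230.1 m; G = 6.674×10^-11 N·m²/kg².
F = 2.420×10^-5 N  (the unit combination reduces to kg·m/s² = N)
2.420×10^-5 N × (1 dyn / 1.000×10^-5 N) = 2.420 dyn

2.42 dyn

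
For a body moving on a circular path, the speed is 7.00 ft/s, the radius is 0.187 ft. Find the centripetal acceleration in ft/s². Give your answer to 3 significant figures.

262 ft/s²

Directly: a = v²/r.
v = 7.00 ft/s = 2.134 m/s; r = 0.187 ft = 0.05700 m.
a = 79.87 m/s²
79.87 m/s² × (1 ft/s² / 0.3048 m/s²) = 262.0 ft/s²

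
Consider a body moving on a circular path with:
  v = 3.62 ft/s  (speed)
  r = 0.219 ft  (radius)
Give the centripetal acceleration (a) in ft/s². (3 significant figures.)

59.8 ft/s²

Directly: a = v²/r.
v = 3.62 ft/s = 1.103 m/s; r = 0.219 ft = 0.06675 m.
a = 18.24 m/s²
18.24 m/s² × (1 ft/s² / 0.3048 m/s²) = 59.84 ft/s²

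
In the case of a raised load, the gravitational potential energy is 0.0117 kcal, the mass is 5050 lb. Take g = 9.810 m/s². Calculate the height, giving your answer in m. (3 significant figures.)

0.00218 m

Rearranging PE = m·g·h for h: h = PE/(m·g).
PE = 0.0117 kcal = 48.95 J; m = 5050 lb = 2291 kg; g = 9.810 m/s².
h = 0.002178 m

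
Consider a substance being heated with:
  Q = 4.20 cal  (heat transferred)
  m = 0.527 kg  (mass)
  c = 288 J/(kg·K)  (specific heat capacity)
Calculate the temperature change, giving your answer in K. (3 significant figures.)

0.116 K

Solving Q = m·c·ΔT for ΔT: ΔT = Q/(m·c).
Q = 4.20 cal = 17.57 J; m = 0.527 kg; c = 288 J/(kg·K).
ΔT = 0.1158 K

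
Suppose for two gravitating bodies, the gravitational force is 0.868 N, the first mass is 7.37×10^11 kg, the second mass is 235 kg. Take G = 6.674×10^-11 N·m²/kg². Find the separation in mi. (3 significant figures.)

Solving F = G·m₁·m₂/r² for r: r = √(G·m₁m₂/F).
F = 0.868 N; m₁ = 7.37×10^11 kg; m₂ = 235 kg; G = 6.674×10^-11 N·m²/kg².
r = 115.4 m
115.4 m × (1 mi / 1609 m) = 0.07171 mi

0.0717 mi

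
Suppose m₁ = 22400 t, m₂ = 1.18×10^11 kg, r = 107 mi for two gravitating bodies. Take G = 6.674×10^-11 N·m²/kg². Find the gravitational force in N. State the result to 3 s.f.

F is given directly by: F = Gm₁m₂/r².
m₁ = 22400 t = 2.240×10^7 kg; m₂ = 1.18×10^11 kg; r = 107 mi = 1.722×10^5 m; G = 6.674×10^-11 N·m²/kg².
F = 0.005949 N  (the unit combination reduces to kg·m/s² = N)

0.00595 N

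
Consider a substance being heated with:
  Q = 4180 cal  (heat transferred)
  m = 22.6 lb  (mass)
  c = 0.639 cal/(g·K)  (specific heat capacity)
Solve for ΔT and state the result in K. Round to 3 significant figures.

Rearranging: ΔT = Q/(m·c).
Q = 4180 cal = 17489 J; m = 22.6 lb = 10.25 kg; c = 0.639 cal/(g·K) = 2674 J/(kg·K).
ΔT = 0.6381 K

0.638 K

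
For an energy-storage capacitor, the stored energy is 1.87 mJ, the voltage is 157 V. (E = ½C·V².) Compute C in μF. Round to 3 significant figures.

0.152 μF

Rearranging E = ½C·V² for C: C = 2E/V².
E = 1.87 mJ = 0.001870 J; V = 157 V.
C = 1.517×10^-7 F
1.517×10^-7 F × (1 μF / 1.000×10^-6 F) = 0.1517 μF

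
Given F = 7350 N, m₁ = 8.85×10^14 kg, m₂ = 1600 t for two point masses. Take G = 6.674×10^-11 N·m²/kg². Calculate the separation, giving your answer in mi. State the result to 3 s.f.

Rearranging: r = √(G·m₁m₂/F).
F = 7350 N; m₁ = 8.85×10^14 kg; m₂ = 1600 t = 1.600×10^6 kg; G = 6.674×10^-11 N·m²/kg².
r = 3586 m
3586 m × (1 mi / 1609 m) = 2.228 mi

2.23 mi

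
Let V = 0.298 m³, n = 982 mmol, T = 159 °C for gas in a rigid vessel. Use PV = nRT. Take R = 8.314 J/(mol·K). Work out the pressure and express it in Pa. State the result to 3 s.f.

11800 Pa

From the ideal-gas law: P = nRT/V.
V = 0.298 m³; n = 982 mmol = 0.9820 mol; T = 159 °C = 432.1 K; R = 8.314 J/(mol·K).
P = 11840 Pa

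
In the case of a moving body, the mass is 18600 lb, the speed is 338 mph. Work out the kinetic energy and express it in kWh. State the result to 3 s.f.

KE is given directly by: KE = ½mv².
m = 18600 lb = 8437 kg; v = 338 mph = 151.1 m/s.
KE = 9.631×10^7 J
9.631×10^7 J × (1 kWh / 3.600×10^6 J) = 26.75 kWh

26.8 kWh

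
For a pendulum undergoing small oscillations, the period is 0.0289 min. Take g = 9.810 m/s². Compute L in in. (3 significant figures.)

Solving T = 2π√(L/g) for L: L = g·(T/2π)².
T = 0.0289 min = 1.734 s; g = 9.810 m/s².
L = 0.7471 m
0.7471 m × (1 in / 0.02540 m) = 29.42 in

29.4 in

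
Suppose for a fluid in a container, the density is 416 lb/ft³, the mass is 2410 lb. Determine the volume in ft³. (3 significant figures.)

5.79 ft³

Rearranging: V = m/ρ.
ρ = 416 lb/ft³ = 6664 kg/m³; m = 2410 lb = 1093 kg.
V = 0.1640 m³
0.1640 m³ × (1 ft³ / 0.02832 m³) = 5.793 ft³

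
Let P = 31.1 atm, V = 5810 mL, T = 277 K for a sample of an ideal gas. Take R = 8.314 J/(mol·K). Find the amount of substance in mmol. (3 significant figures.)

7950 mmol

Rearranging PV = nRT for n: n = PV/(RT).
P = 31.1 atm = 3.151×10^6 Pa; V = 5810 mL = 0.005810 m³; T = 277 K; R = 8.314 J/(mol·K).
n = 7.950 mol
7.950 mol × (1 mmol / 0.001000 mol) = 7950 mmol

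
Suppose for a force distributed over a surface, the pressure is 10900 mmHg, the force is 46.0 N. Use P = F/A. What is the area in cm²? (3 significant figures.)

0.317 cm²

Solving P = F/A for A: A = F/P.
P = 10900 mmHg = 1.453×10^6 Pa; F = 46.0 N.
A = 3.165×10^-5 m²
3.165×10^-5 m² × (1 cm² / 1.000×10^-4 m²) = 0.3165 cm²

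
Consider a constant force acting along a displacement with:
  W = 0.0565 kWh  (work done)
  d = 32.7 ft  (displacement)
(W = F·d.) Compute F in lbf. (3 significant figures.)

4590 lbf

Rearranging: F = W/d.
W = 0.0565 kWh = 2.034×10^5 J; d = 32.7 ft = 9.967 m.
F = 20407 N
20407 N × (1 lbf / 4.448 N) = 4588 lbf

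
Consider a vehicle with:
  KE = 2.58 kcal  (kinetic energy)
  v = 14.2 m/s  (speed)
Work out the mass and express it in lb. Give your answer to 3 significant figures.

236 lb

Solving KE = ½mv² for m: m = 2·KE/v².
KE = 2.58 kcal = 10795 J; v = 14.2 m/s.
m = 107.1 kg
107.1 kg × (1 lb / 0.4536 kg) = 236.0 lb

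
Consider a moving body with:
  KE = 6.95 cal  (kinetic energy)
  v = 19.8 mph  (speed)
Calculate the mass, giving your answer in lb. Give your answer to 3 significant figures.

Rearranging KE = ½mv² for m: m = 2·KE/v².
KE = 6.95 cal = 29.08 J; v = 19.8 mph = 8.851 m/s.
m = 0.7423 kg
0.7423 kg × (1 lb / 0.4536 kg) = 1.637 lb

1.64 lb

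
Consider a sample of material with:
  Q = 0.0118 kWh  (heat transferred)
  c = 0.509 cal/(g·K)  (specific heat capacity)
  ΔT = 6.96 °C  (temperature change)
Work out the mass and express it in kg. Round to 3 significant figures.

2.87 kg

Rearranging: m = Q/(c·ΔT).
Q = 0.0118 kWh = 42480 J; c = 0.509 cal/(g·K) = 2130 J/(kg·K); ΔT = 6.96 °C = 6.960 K.
m = 2.866 kg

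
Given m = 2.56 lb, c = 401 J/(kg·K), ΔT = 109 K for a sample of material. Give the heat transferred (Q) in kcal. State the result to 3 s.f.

Q is given directly by: Q = mcΔT.
m = 2.56 lb = 1.161 kg; c = 401 J/(kg·K); ΔT = 109 K.
Q = 50755 J
50755 J × (1 kcal / 4184 J) = 12.13 kcal

12.1 kcal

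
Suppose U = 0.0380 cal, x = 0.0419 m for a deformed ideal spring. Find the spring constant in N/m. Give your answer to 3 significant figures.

181 N/m

Solving U = ½k·x² for k: k = 2U/x².
U = 0.0380 cal = 0.1590 J; x = 0.0419 m.
k = 181.1 N/m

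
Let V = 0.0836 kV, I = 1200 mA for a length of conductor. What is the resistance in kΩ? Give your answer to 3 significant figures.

From Ohm's law: R = V/I.
V = 0.0836 kV = 83.60 V; I = 1200 mA = 1.200 A.
R = 69.67 Ω
69.67 Ω × (1 kΩ / 1000 Ω) = 0.06967 kΩ

0.0697 kΩ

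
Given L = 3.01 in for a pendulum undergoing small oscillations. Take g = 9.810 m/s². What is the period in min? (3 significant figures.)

Directly: T = 2π√(L/g).
L = 3.01 in = 0.07645 m; g = 9.810 m/s².
T = 0.5547 s
0.5547 s × (1 min / 60.00 s) = 0.009245 min

0.00924 min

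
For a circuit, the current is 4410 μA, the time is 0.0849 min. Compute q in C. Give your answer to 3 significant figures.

0.0225 C

q is given directly by: q = It.
I = 4410 μA = 0.004410 A; t = 0.0849 min = 5.094 s.
q = 0.02246 C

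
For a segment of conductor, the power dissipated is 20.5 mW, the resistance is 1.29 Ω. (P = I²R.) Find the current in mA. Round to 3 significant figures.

126 mA

Solving P = I²R for I: I = √(P/R).
P = 20.5 mW = 0.02050 W; R = 1.29 Ω.
I = 0.1261 A
0.1261 A × (1 mA / 0.001000 A) = 126.1 mA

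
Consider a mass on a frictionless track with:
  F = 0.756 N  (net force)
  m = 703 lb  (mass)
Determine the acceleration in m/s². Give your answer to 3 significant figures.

From Newton's second law: a = F/m.
F = 0.756 N; m = 703 lb = 318.9 kg.
a = 0.002371 m/s²

0.00237 m/s²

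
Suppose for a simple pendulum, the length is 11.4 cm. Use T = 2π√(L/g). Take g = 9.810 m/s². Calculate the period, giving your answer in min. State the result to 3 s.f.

Directly: T = 2π√(L/g).
L = 11.4 cm = 0.1140 m; g = 9.810 m/s².
T = 0.6773 s
0.6773 s × (1 min / 60.00 s) = 0.01129 min

0.0113 min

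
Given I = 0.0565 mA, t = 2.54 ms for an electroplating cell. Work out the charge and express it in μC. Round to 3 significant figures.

0.144 μC

Directly: q = It.
I = 0.0565 mA = 5.650×10^-5 A; t = 2.54 ms = 0.002540 s.
q = 1.435×10^-7 C  (the unit combination reduces to A·s = C)
1.435×10^-7 C × (1 μC / 1.000×10^-6 C) = 0.1435 μC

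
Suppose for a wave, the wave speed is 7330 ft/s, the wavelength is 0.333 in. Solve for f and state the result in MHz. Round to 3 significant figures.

0.264 MHz

Solving v = f·λ for f: f = v/λ.
v = 7330 ft/s = 2234 m/s; λ = 0.333 in = 0.008458 m.
f = 2.641×10^5 Hz
2.641×10^5 Hz × (1 MHz / 1.000×10^6 Hz) = 0.2641 MHz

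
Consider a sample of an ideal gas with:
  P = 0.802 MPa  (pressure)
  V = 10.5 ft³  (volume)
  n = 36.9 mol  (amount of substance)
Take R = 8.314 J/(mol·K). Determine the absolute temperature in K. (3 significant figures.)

777 K

From the ideal-gas law: T = PV/(nR).
P = 0.802 MPa = 8.020×10^5 Pa; V = 10.5 ft³ = 0.2973 m³; n = 36.9 mol; R = 8.314 J/(mol·K).
T = 777.3 K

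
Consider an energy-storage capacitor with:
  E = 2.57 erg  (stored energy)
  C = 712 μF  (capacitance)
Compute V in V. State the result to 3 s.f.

0.0269 V

Rearranging: V = √(2E/C).
E = 2.57 erg = 2.570×10^-7 J; C = 712 μF = 7.120×10^-4 F.
V = 0.02687 V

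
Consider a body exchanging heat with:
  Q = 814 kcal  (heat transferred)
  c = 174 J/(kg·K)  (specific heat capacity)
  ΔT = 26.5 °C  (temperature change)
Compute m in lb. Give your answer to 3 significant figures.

Rearranging Q = m·c·ΔT for m: m = Q/(c·ΔT).
Q = 814 kcal = 3.406×10^6 J; c = 174 J/(kg·K); ΔT = 26.5 °C = 26.50 K.
m = 738.6 kg
738.6 kg × (1 lb / 0.4536 kg) = 1628 lb

1630 lb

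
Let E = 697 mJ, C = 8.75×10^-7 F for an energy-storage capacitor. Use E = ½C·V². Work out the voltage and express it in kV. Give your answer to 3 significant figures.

Solving E = ½C·V² for V: V = √(2E/C).
E = 697 mJ = 0.6970 J; C = 8.75×10^-7 F.
V = 1262 V  (the unit combination reduces to kg·m²/(A·s³) = V)
1262 V × (1 kV / 1000 V) = 1.262 kV

1.26 kV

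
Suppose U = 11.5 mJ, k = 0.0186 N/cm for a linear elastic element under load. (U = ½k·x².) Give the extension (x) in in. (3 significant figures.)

Rearranging: x = √(2U/k).
U = 11.5 mJ = 0.01150 J; k = 0.0186 N/cm = 1.860 N/m.
x = 0.1112 m
0.1112 m × (1 in / 0.02540 m) = 4.378 in

4.38 in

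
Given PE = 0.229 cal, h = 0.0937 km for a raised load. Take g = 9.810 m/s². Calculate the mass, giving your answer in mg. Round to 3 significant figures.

1040 mg

Rearranging PE = m·g·h for m: m = PE/(g·h).
PE = 0.229 cal = 0.9581 J; h = 0.0937 km = 93.70 m; g = 9.810 m/s².
m = 0.001042 kg
0.001042 kg × (1 mg / 1.000×10^-6 kg) = 1042 mg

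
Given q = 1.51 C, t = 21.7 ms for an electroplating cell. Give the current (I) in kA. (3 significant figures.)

0.0696 kA

Rearranging: I = q/t.
q = 1.51 C; t = 21.7 ms = 0.02170 s.
I = 69.59 A
69.59 A × (1 kA / 1000 A) = 0.06959 kA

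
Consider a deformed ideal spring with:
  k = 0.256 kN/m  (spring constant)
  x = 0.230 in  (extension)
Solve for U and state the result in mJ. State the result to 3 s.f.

4.37 mJ

U is given directly by: U = ½kx².
k = 0.256 kN/m = 256.0 N/m; x = 0.230 in = 0.005842 m.
U = 0.004369 J
0.004369 J × (1 mJ / 0.001000 J) = 4.369 mJ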